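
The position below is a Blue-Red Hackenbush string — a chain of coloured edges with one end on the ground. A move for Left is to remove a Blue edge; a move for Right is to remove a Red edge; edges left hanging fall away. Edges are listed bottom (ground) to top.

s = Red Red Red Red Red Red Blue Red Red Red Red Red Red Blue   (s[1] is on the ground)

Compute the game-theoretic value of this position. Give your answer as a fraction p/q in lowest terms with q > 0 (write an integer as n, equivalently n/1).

Recurse on prefixes of the 14-edge string Red Red Red Red Red Red Blue Red Red Red Red Red Red Blue:
R: Left {  }, Right { 0 } so simplest -1
RR: Left {  }, Right { -1, 0 } so simplest -2
RRR: Left {  }, Right { -2, -1, 0 } so simplest -3
RRRR: Left {  }, Right { -3, -2, -1, 0 } so simplest -4
RRRRR: Left {  }, Right { -4, -3, -2, -1, 0 } so simplest -5
RRRRRR: Left {  }, Right { -5, -4, -3, -2, -1, 0 } so simplest -6
RRRRRRB: Left { -6 }, Right { -5, -4, -3, -2, -1, 0 } so simplest -11/2
RRRRRRBR: Left { -6 }, Right { -11/2, -5, -4, -3, -2, -1, 0 } so simplest -23/4
RRRRRRBRR: Left { -6 }, Right { -23/4, -11/2, -5, -4, -3, -2, -1, 0 } so simplest -47/8
RRRRRRBRRR: Left { -6 }, Right { -47/8, -23/4, -11/2, -5, -4, -3, -2, -1, 0 } so simplest -95/16
RRRRRRBRRRR: Left { -6 }, Right { -95/16, -47/8, -23/4, -11/2, -5, -4, -3, -2, -1, 0 } so simplest -191/32
RRRRRRBRRRRR: Left { -6 }, Right { -191/32, -95/16, -47/8, -23/4, -11/2, -5, -4, -3, -2, -1, 0 } so simplest -383/64
RRRRRRBRRRRRR: Left { -6 }, Right { -383/64, -191/32, -95/16, -47/8, -23/4, -11/2, -5, -4, -3, -2, -1, 0 } so simplest -767/128
RRRRRRBRRRRRRB: Left { -6, -767/128 }, Right { -383/64, -191/32, -95/16, -47/8, -23/4, -11/2, -5, -4, -3, -2, -1, 0 } so simplest -1533/256

-1533/256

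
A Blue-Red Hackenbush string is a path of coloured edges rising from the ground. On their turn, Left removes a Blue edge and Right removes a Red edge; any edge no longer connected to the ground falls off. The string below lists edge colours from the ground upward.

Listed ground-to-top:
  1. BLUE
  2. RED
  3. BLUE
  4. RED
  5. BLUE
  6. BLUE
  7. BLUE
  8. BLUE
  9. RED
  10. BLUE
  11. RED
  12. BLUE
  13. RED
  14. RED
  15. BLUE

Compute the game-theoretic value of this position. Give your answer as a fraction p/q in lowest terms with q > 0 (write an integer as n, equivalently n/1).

12115/16384

Build val(s[:k]) for k = 1..15, string s = BLUE RED BLUE RED BLUE BLUE BLUE BLUE RED BLUE RED BLUE RED RED BLUE.
val_1 [B]  L=[0]  R=[]  = 1
val_2 [BR]  L=[0]  R=[1]  = 1/2
val_3 [BRB]  L=[0,1/2]  R=[1]  = 3/4
val_4 [BRBR]  L=[0,1/2]  R=[3/4,1]  = 5/8
val_5 [BRBRB]  L=[0,1/2,5/8]  R=[3/4,1]  = 11/16
val_6 [BRBRBB]  L=[0,1/2,5/8,11/16]  R=[3/4,1]  = 23/32
val_7 [BRBRBBB]  L=[0,1/2,5/8,11/16,23/32]  R=[3/4,1]  = 47/64
val_8 [BRBRBBBB]  L=[0,1/2,5/8,11/16,23/32,47/64]  R=[3/4,1]  = 95/128
val_9 [BRBRBBBBR]  L=[0,1/2,5/8,11/16,23/32,47/64]  R=[95/128,3/4,1]  = 189/256
val_10 [BRBRBBBBRB]  L=[0,1/2,5/8,11/16,23/32,47/64,189/256]  R=[95/128,3/4,1]  = 379/512
val_11 [BRBRBBBBRBR]  L=[0,1/2,5/8,11/16,23/32,47/64,189/256]  R=[379/512,95/128,3/4,1]  = 757/1024
val_12 [BRBRBBBBRBRB]  L=[0,1/2,5/8,11/16,23/32,47/64,189/256,757/1024]  R=[379/512,95/128,3/4,1]  = 1515/2048
val_13 [BRBRBBBBRBRBR]  L=[0,1/2,5/8,11/16,23/32,47/64,189/256,757/1024]  R=[1515/2048,379/512,95/128,3/4,1]  = 3029/4096
val_14 [BRBRBBBBRBRBRR]  L=[0,1/2,5/8,11/16,23/32,47/64,189/256,757/1024]  R=[3029/4096,1515/2048,379/512,95/128,3/4,1]  = 6057/8192
val_15 [BRBRBBBBRBRBRRB]  L=[0,1/2,5/8,11/16,23/32,47/64,189/256,757/1024,6057/8192]  R=[3029/4096,1515/2048,379/512,95/128,3/4,1]  = 12115/16384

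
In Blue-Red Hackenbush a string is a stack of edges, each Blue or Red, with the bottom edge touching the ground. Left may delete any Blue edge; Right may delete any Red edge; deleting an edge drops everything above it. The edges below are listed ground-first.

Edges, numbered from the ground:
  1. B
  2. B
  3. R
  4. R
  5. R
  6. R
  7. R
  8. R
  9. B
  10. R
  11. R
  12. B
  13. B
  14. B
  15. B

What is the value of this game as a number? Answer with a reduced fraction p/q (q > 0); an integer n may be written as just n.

Prefix values for B B R R R R R R B R R B B B B via {L|R} + simplicity:
edge 1 of 15 (B): { 0 | · } ⇒ 1
edge 2 of 15 (B): { 0,1 | · } ⇒ 2
edge 3 of 15 (R): { 0,1 | 2 } ⇒ 3/2
edge 4 of 15 (R): { 0,1 | 3/2,2 } ⇒ 5/4
edge 5 of 15 (R): { 0,1 | 5/4,3/2,2 } ⇒ 9/8
edge 6 of 15 (R): { 0,1 | 9/8,5/4,3/2,2 } ⇒ 17/16
edge 7 of 15 (R): { 0,1 | 17/16,9/8,5/4,3/2,2 } ⇒ 33/32
edge 8 of 15 (R): { 0,1 | 33/32,17/16,9/8,5/4,3/2,2 } ⇒ 65/64
edge 9 of 15 (B): { 0,1,65/64 | 33/32,17/16,9/8,5/4,3/2,2 } ⇒ 131/128
edge 10 of 15 (R): { 0,1,65/64 | 131/128,33/32,17/16,9/8,5/4,3/2,2 } ⇒ 261/256
edge 11 of 15 (R): { 0,1,65/64 | 261/256,131/128,33/32,17/16,9/8,5/4,3/2,2 } ⇒ 521/512
edge 12 of 15 (B): { 0,1,65/64,521/512 | 261/256,131/128,33/32,17/16,9/8,5/4,3/2,2 } ⇒ 1043/1024
edge 13 of 15 (B): { 0,1,65/64,521/512,1043/1024 | 261/256,131/128,33/32,17/16,9/8,5/4,3/2,2 } ⇒ 2087/2048
edge 14 of 15 (B): { 0,1,65/64,521/512,1043/1024,2087/2048 | 261/256,131/128,33/32,17/16,9/8,5/4,3/2,2 } ⇒ 4175/4096
edge 15 of 15 (B): { 0,1,65/64,521/512,1043/1024,2087/2048,4175/4096 | 261/256,131/128,33/32,17/16,9/8,5/4,3/2,2 } ⇒ 8351/8192

8351/8192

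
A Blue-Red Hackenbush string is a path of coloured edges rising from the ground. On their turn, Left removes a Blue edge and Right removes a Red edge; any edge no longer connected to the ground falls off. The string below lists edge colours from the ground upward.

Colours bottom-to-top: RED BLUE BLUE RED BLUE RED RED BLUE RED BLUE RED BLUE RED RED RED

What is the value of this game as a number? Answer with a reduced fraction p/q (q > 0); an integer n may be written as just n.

step 1: add RED to get R; options L={ ∅ } R={ 0 } -> -1
step 2: add BLUE to get RB; options L={ -1 } R={ 0 } -> -1/2
step 3: add BLUE to get RBB; options L={ -1; -1/2 } R={ 0 } -> -1/4
step 4: add RED to get RBBR; options L={ -1; -1/2 } R={ -1/4; 0 } -> -3/8
step 5: add BLUE to get RBBRB; options L={ -1; -1/2; -3/8 } R={ -1/4; 0 } -> -5/16
step 6: add RED to get RBBRBR; options L={ -1; -1/2; -3/8 } R={ -5/16; -1/4; 0 } -> -11/32
step 7: add RED to get RBBRBRR; options L={ -1; -1/2; -3/8 } R={ -11/32; -5/16; -1/4; 0 } -> -23/64
step 8: add BLUE to get RBBRBRRB; options L={ -1; -1/2; -3/8; -23/64 } R={ -11/32; -5/16; -1/4; 0 } -> -45/128
step 9: add RED to get RBBRBRRBR; options L={ -1; -1/2; -3/8; -23/64 } R={ -45/128; -11/32; -5/16; -1/4; 0 } -> -91/256
step 10: add BLUE to get RBBRBRRBRB; options L={ -1; -1/2; -3/8; -23/64; -91/256 } R={ -45/128; -11/32; -5/16; -1/4; 0 } -> -181/512
step 11: add RED to get RBBRBRRBRBR; options L={ -1; -1/2; -3/8; -23/64; -91/256 } R={ -181/512; -45/128; -11/32; -5/16; -1/4; 0 } -> -363/1024
step 12: add BLUE to get RBBRBRRBRBRB; options L={ -1; -1/2; -3/8; -23/64; -91/256; -363/1024 } R={ -181/512; -45/128; -11/32; -5/16; -1/4; 0 } -> -725/2048
step 13: add RED to get RBBRBRRBRBRBR; options L={ -1; -1/2; -3/8; -23/64; -91/256; -363/1024 } R={ -725/2048; -181/512; -45/128; -11/32; -5/16; -1/4; 0 } -> -1451/4096
step 14: add RED to get RBBRBRRBRBRBRR; options L={ -1; -1/2; -3/8; -23/64; -91/256; -363/1024 } R={ -1451/4096; -725/2048; -181/512; -45/128; -11/32; -5/16; -1/4; 0 } -> -2903/8192
step 15: add RED to get RBBRBRRBRBRBRRR; options L={ -1; -1/2; -3/8; -23/64; -91/256; -363/1024 } R={ -2903/8192; -1451/4096; -725/2048; -181/512; -45/128; -11/32; -5/16; -1/4; 0 } -> -5807/16384

-5807/16384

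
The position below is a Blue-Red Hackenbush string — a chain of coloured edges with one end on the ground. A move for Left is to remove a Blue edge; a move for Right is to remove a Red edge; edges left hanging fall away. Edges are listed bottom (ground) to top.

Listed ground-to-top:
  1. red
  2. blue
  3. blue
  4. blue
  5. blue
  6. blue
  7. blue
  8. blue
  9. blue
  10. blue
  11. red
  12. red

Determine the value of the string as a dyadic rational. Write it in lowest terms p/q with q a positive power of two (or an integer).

value_1 [r]  L=[—]  R=[0]  -> -1
value_2 [rb]  L=[-1]  R=[0]  -> -1/2
value_3 [rbb]  L=[-1, -1/2]  R=[0]  -> -1/4
value_4 [rbbb]  L=[-1, -1/2, -1/4]  R=[0]  -> -1/8
value_5 [rbbbb]  L=[-1, -1/2, -1/4, -1/8]  R=[0]  -> -1/16
value_6 [rbbbbb]  L=[-1, -1/2, -1/4, -1/8, -1/16]  R=[0]  -> -1/32
value_7 [rbbbbbb]  L=[-1, -1/2, -1/4, -1/8, -1/16, -1/32]  R=[0]  -> -1/64
value_8 [rbbbbbbb]  L=[-1, -1/2, -1/4, -1/8, -1/16, -1/32, -1/64]  R=[0]  -> -1/128
value_9 [rbbbbbbbb]  L=[-1, -1/2, -1/4, -1/8, -1/16, -1/32, -1/64, -1/128]  R=[0]  -> -1/256
value_10 [rbbbbbbbbb]  L=[-1, -1/2, -1/4, -1/8, -1/16, -1/32, -1/64, -1/128, -1/256]  R=[0]  -> -1/512
value_11 [rbbbbbbbbbr]  L=[-1, -1/2, -1/4, -1/8, -1/16, -1/32, -1/64, -1/128, -1/256]  R=[-1/512, 0]  -> -3/1024
value_12 [rbbbbbbbbbrr]  L=[-1, -1/2, -1/4, -1/8, -1/16, -1/32, -1/64, -1/128, -1/256]  R=[-3/1024, -1/512, 0]  -> -7/2048

-7/2048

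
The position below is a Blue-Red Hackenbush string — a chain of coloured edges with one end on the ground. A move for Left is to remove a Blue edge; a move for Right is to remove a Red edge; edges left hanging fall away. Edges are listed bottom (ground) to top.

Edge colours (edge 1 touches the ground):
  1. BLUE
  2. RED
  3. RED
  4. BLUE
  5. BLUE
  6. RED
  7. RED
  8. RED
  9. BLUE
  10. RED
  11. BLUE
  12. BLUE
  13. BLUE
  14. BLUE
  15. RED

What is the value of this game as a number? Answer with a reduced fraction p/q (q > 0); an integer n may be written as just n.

Prefix values for BLUE RED RED BLUE BLUE RED RED RED BLUE RED BLUE BLUE BLUE BLUE RED via {L|R} + simplicity:
G(B) = { 0 | (no moves) } -> 1
G(BR) = { 0 | 1 } -> 1/2
G(BRR) = { 0 | 1/2,1 } -> 1/4
G(BRRB) = { 0,1/4 | 1/2,1 } -> 3/8
G(BRRBB) = { 0,1/4,3/8 | 1/2,1 } -> 7/16
G(BRRBBR) = { 0,1/4,3/8 | 7/16,1/2,1 } -> 13/32
G(BRRBBRR) = { 0,1/4,3/8 | 13/32,7/16,1/2,1 } -> 25/64
G(BRRBBRRR) = { 0,1/4,3/8 | 25/64,13/32,7/16,1/2,1 } -> 49/128
G(BRRBBRRRB) = { 0,1/4,3/8,49/128 | 25/64,13/32,7/16,1/2,1 } -> 99/256
G(BRRBBRRRBR) = { 0,1/4,3/8,49/128 | 99/256,25/64,13/32,7/16,1/2,1 } -> 197/512
G(BRRBBRRRBRB) = { 0,1/4,3/8,49/128,197/512 | 99/256,25/64,13/32,7/16,1/2,1 } -> 395/1024
G(BRRBBRRRBRBB) = { 0,1/4,3/8,49/128,197/512,395/1024 | 99/256,25/64,13/32,7/16,1/2,1 } -> 791/2048
G(BRRBBRRRBRBBB) = { 0,1/4,3/8,49/128,197/512,395/1024,791/2048 | 99/256,25/64,13/32,7/16,1/2,1 } -> 1583/4096
G(BRRBBRRRBRBBBB) = { 0,1/4,3/8,49/128,197/512,395/1024,791/2048,1583/4096 | 99/256,25/64,13/32,7/16,1/2,1 } -> 3167/8192
G(BRRBBRRRBRBBBBR) = { 0,1/4,3/8,49/128,197/512,395/1024,791/2048,1583/4096 | 3167/8192,99/256,25/64,13/32,7/16,1/2,1 } -> 6333/16384

6333/16384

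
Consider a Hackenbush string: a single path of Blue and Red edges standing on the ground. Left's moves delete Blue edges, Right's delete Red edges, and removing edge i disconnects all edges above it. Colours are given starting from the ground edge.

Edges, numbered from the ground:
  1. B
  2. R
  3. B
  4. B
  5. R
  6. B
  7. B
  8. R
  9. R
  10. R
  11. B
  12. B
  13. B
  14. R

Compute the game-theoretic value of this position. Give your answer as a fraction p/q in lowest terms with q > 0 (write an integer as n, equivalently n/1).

step 1: add B to get B; options L={ 0 } R={ — } ⇒ 1
step 2: add R to get BR; options L={ 0 } R={ 1 } ⇒ 1/2
step 3: add B to get BRB; options L={ 0; 1/2 } R={ 1 } ⇒ 3/4
step 4: add B to get BRBB; options L={ 0; 1/2; 3/4 } R={ 1 } ⇒ 7/8
step 5: add R to get BRBBR; options L={ 0; 1/2; 3/4 } R={ 7/8; 1 } ⇒ 13/16
step 6: add B to get BRBBRB; options L={ 0; 1/2; 3/4; 13/16 } R={ 7/8; 1 } ⇒ 27/32
step 7: add B to get BRBBRBB; options L={ 0; 1/2; 3/4; 13/16; 27/32 } R={ 7/8; 1 } ⇒ 55/64
step 8: add R to get BRBBRBBR; options L={ 0; 1/2; 3/4; 13/16; 27/32 } R={ 55/64; 7/8; 1 } ⇒ 109/128
step 9: add R to get BRBBRBBRR; options L={ 0; 1/2; 3/4; 13/16; 27/32 } R={ 109/128; 55/64; 7/8; 1 } ⇒ 217/256
step 10: add R to get BRBBRBBRRR; options L={ 0; 1/2; 3/4; 13/16; 27/32 } R={ 217/256; 109/128; 55/64; 7/8; 1 } ⇒ 433/512
step 11: add B to get BRBBRBBRRRB; options L={ 0; 1/2; 3/4; 13/16; 27/32; 433/512 } R={ 217/256; 109/128; 55/64; 7/8; 1 } ⇒ 867/1024
step 12: add B to get BRBBRBBRRRBB; options L={ 0; 1/2; 3/4; 13/16; 27/32; 433/512; 867/1024 } R={ 217/256; 109/128; 55/64; 7/8; 1 } ⇒ 1735/2048
step 13: add B to get BRBBRBBRRRBBB; options L={ 0; 1/2; 3/4; 13/16; 27/32; 433/512; 867/1024; 1735/2048 } R={ 217/256; 109/128; 55/64; 7/8; 1 } ⇒ 3471/4096
step 14: add R to get BRBBRBBRRRBBBR; options L={ 0; 1/2; 3/4; 13/16; 27/32; 433/512; 867/1024; 1735/2048 } R={ 3471/4096; 217/256; 109/128; 55/64; 7/8; 1 } ⇒ 6941/8192

6941/8192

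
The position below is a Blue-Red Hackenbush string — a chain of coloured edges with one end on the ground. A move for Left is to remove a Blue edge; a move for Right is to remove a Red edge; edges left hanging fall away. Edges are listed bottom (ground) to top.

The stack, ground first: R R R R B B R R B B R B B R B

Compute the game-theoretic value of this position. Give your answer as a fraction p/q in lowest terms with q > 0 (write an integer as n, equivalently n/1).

g(R) = { (no moves) | 0 } -> -1
g(RR) = { (no moves) | -1,0 } -> -2
g(RRR) = { (no moves) | -2,-1,0 } -> -3
g(RRRR) = { (no moves) | -3,-2,-1,0 } -> -4
g(RRRRB) = { -4 | -3,-2,-1,0 } -> -7/2
g(RRRRBB) = { -4,-7/2 | -3,-2,-1,0 } -> -13/4
g(RRRRBBR) = { -4,-7/2 | -13/4,-3,-2,-1,0 } -> -27/8
g(RRRRBBRR) = { -4,-7/2 | -27/8,-13/4,-3,-2,-1,0 } -> -55/16
g(RRRRBBRRB) = { -4,-7/2,-55/16 | -27/8,-13/4,-3,-2,-1,0 } -> -109/32
g(RRRRBBRRBB) = { -4,-7/2,-55/16,-109/32 | -27/8,-13/4,-3,-2,-1,0 } -> -217/64
g(RRRRBBRRBBR) = { -4,-7/2,-55/16,-109/32 | -217/64,-27/8,-13/4,-3,-2,-1,0 } -> -435/128
g(RRRRBBRRBBRB) = { -4,-7/2,-55/16,-109/32,-435/128 | -217/64,-27/8,-13/4,-3,-2,-1,0 } -> -869/256
g(RRRRBBRRBBRBB) = { -4,-7/2,-55/16,-109/32,-435/128,-869/256 | -217/64,-27/8,-13/4,-3,-2,-1,0 } -> -1737/512
g(RRRRBBRRBBRBBR) = { -4,-7/2,-55/16,-109/32,-435/128,-869/256 | -1737/512,-217/64,-27/8,-13/4,-3,-2,-1,0 } -> -3475/1024
g(RRRRBBRRBBRBBRB) = { -4,-7/2,-55/16,-109/32,-435/128,-869/256,-3475/1024 | -1737/512,-217/64,-27/8,-13/4,-3,-2,-1,0 } -> -6949/2048

-6949/2048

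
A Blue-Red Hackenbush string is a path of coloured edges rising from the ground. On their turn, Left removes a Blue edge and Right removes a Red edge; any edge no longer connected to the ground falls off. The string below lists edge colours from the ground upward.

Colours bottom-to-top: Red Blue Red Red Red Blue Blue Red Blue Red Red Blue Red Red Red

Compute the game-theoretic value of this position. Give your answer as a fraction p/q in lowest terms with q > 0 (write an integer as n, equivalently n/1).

-14703/16384

value_1 [R]  L=[∅]  R=[0]  => -1
value_2 [RB]  L=[-1]  R=[0]  => -1/2
value_3 [RBR]  L=[-1]  R=[-1/2,0]  => -3/4
value_4 [RBRR]  L=[-1]  R=[-3/4,-1/2,0]  => -7/8
value_5 [RBRRR]  L=[-1]  R=[-7/8,-3/4,-1/2,0]  => -15/16
value_6 [RBRRRB]  L=[-1,-15/16]  R=[-7/8,-3/4,-1/2,0]  => -29/32
value_7 [RBRRRBB]  L=[-1,-15/16,-29/32]  R=[-7/8,-3/4,-1/2,0]  => -57/64
value_8 [RBRRRBBR]  L=[-1,-15/16,-29/32]  R=[-57/64,-7/8,-3/4,-1/2,0]  => -115/128
value_9 [RBRRRBBRB]  L=[-1,-15/16,-29/32,-115/128]  R=[-57/64,-7/8,-3/4,-1/2,0]  => -229/256
value_10 [RBRRRBBRBR]  L=[-1,-15/16,-29/32,-115/128]  R=[-229/256,-57/64,-7/8,-3/4,-1/2,0]  => -459/512
value_11 [RBRRRBBRBRR]  L=[-1,-15/16,-29/32,-115/128]  R=[-459/512,-229/256,-57/64,-7/8,-3/4,-1/2,0]  => -919/1024
value_12 [RBRRRBBRBRRB]  L=[-1,-15/16,-29/32,-115/128,-919/1024]  R=[-459/512,-229/256,-57/64,-7/8,-3/4,-1/2,0]  => -1837/2048
value_13 [RBRRRBBRBRRBR]  L=[-1,-15/16,-29/32,-115/128,-919/1024]  R=[-1837/2048,-459/512,-229/256,-57/64,-7/8,-3/4,-1/2,0]  => -3675/4096
value_14 [RBRRRBBRBRRBRR]  L=[-1,-15/16,-29/32,-115/128,-919/1024]  R=[-3675/4096,-1837/2048,-459/512,-229/256,-57/64,-7/8,-3/4,-1/2,0]  => -7351/8192
value_15 [RBRRRBBRBRRBRRR]  L=[-1,-15/16,-29/32,-115/128,-919/1024]  R=[-7351/8192,-3675/4096,-1837/2048,-459/512,-229/256,-57/64,-7/8,-3/4,-1/2,0]  => -14703/16384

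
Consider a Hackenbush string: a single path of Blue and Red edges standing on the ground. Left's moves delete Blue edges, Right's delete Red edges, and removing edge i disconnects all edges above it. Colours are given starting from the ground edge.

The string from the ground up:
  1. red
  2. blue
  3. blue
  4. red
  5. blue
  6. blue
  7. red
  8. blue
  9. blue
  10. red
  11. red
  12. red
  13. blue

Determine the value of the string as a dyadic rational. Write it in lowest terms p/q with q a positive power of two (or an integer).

Prefix values for red blue blue red blue blue red blue blue red red red blue via {L|R} + simplicity:
1 of 13 · r · max L −∞ · min R 0 — -1
2 of 13 · rb · max L -1 · min R 0 — -1/2
3 of 13 · rbb · max L -1/2 · min R 0 — -1/4
4 of 13 · rbbr · max L -1/2 · min R -1/4 — -3/8
5 of 13 · rbbrb · max L -3/8 · min R -1/4 — -5/16
6 of 13 · rbbrbb · max L -5/16 · min R -1/4 — -9/32
7 of 13 · rbbrbbr · max L -5/16 · min R -9/32 — -19/64
8 of 13 · rbbrbbrb · max L -19/64 · min R -9/32 — -37/128
9 of 13 · rbbrbbrbb · max L -37/128 · min R -9/32 — -73/256
10 of 13 · rbbrbbrbbr · max L -37/128 · min R -73/256 — -147/512
11 of 13 · rbbrbbrbbrr · max L -37/128 · min R -147/512 — -295/1024
12 of 13 · rbbrbbrbbrrr · max L -37/128 · min R -295/1024 — -591/2048
13 of 13 · rbbrbbrbbrrrb · max L -591/2048 · min R -295/1024 — -1181/4096

-1181/4096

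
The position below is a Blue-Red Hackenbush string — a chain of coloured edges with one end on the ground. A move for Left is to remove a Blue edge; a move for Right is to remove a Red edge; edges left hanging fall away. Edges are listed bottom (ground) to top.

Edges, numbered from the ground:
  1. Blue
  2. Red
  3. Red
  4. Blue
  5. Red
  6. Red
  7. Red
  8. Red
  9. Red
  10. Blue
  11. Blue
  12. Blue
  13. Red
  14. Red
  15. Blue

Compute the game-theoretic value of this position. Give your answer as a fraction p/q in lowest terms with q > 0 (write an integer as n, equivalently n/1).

val_1 [B]  L=[0]  R=[∅]  — 1
val_2 [BR]  L=[0]  R=[1]  — 1/2
val_3 [BRR]  L=[0]  R=[1/2, 1]  — 1/4
val_4 [BRRB]  L=[0, 1/4]  R=[1/2, 1]  — 3/8
val_5 [BRRBR]  L=[0, 1/4]  R=[3/8, 1/2, 1]  — 5/16
val_6 [BRRBRR]  L=[0, 1/4]  R=[5/16, 3/8, 1/2, 1]  — 9/32
val_7 [BRRBRRR]  L=[0, 1/4]  R=[9/32, 5/16, 3/8, 1/2, 1]  — 17/64
val_8 [BRRBRRRR]  L=[0, 1/4]  R=[17/64, 9/32, 5/16, 3/8, 1/2, 1]  — 33/128
val_9 [BRRBRRRRR]  L=[0, 1/4]  R=[33/128, 17/64, 9/32, 5/16, 3/8, 1/2, 1]  — 65/256
val_10 [BRRBRRRRRB]  L=[0, 1/4, 65/256]  R=[33/128, 17/64, 9/32, 5/16, 3/8, 1/2, 1]  — 131/512
val_11 [BRRBRRRRRBB]  L=[0, 1/4, 65/256, 131/512]  R=[33/128, 17/64, 9/32, 5/16, 3/8, 1/2, 1]  — 263/1024
val_12 [BRRBRRRRRBBB]  L=[0, 1/4, 65/256, 131/512, 263/1024]  R=[33/128, 17/64, 9/32, 5/16, 3/8, 1/2, 1]  — 527/2048
val_13 [BRRBRRRRRBBBR]  L=[0, 1/4, 65/256, 131/512, 263/1024]  R=[527/2048, 33/128, 17/64, 9/32, 5/16, 3/8, 1/2, 1]  — 1053/4096
val_14 [BRRBRRRRRBBBRR]  L=[0, 1/4, 65/256, 131/512, 263/1024]  R=[1053/4096, 527/2048, 33/128, 17/64, 9/32, 5/16, 3/8, 1/2, 1]  — 2105/8192
val_15 [BRRBRRRRRBBBRRB]  L=[0, 1/4, 65/256, 131/512, 263/1024, 2105/8192]  R=[1053/4096, 527/2048, 33/128, 17/64, 9/32, 5/16, 3/8, 1/2, 1]  — 4211/16384

4211/16384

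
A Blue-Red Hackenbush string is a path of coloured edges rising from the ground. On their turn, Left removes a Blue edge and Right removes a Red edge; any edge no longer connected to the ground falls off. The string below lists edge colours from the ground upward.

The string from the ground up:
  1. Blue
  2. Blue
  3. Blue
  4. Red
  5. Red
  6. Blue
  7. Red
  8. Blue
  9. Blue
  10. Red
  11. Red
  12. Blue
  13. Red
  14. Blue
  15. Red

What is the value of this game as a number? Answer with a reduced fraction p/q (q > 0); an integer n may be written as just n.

9621/4096

Prefix values for Blue Blue Blue Red Red Blue Red Blue Blue Red Red Blue Red Blue Red via {L|R} + simplicity:
step 1: add Blue to get B; options L={ 0 } R={ none } — 1
step 2: add Blue to get BB; options L={ 0, 1 } R={ none } — 2
step 3: add Blue to get BBB; options L={ 0, 1, 2 } R={ none } — 3
step 4: add Red to get BBBR; options L={ 0, 1, 2 } R={ 3 } — 5/2
step 5: add Red to get BBBRR; options L={ 0, 1, 2 } R={ 5/2, 3 } — 9/4
step 6: add Blue to get BBBRRB; options L={ 0, 1, 2, 9/4 } R={ 5/2, 3 } — 19/8
step 7: add Red to get BBBRRBR; options L={ 0, 1, 2, 9/4 } R={ 19/8, 5/2, 3 } — 37/16
step 8: add Blue to get BBBRRBRB; options L={ 0, 1, 2, 9/4, 37/16 } R={ 19/8, 5/2, 3 } — 75/32
step 9: add Blue to get BBBRRBRBB; options L={ 0, 1, 2, 9/4, 37/16, 75/32 } R={ 19/8, 5/2, 3 } — 151/64
step 10: add Red to get BBBRRBRBBR; options L={ 0, 1, 2, 9/4, 37/16, 75/32 } R={ 151/64, 19/8, 5/2, 3 } — 301/128
step 11: add Red to get BBBRRBRBBRR; options L={ 0, 1, 2, 9/4, 37/16, 75/32 } R={ 301/128, 151/64, 19/8, 5/2, 3 } — 601/256
step 12: add Blue to get BBBRRBRBBRRB; options L={ 0, 1, 2, 9/4, 37/16, 75/32, 601/256 } R={ 301/128, 151/64, 19/8, 5/2, 3 } — 1203/512
step 13: add Red to get BBBRRBRBBRRBR; options L={ 0, 1, 2, 9/4, 37/16, 75/32, 601/256 } R={ 1203/512, 301/128, 151/64, 19/8, 5/2, 3 } — 2405/1024
step 14: add Blue to get BBBRRBRBBRRBRB; options L={ 0, 1, 2, 9/4, 37/16, 75/32, 601/256, 2405/1024 } R={ 1203/512, 301/128, 151/64, 19/8, 5/2, 3 } — 4811/2048
step 15: add Red to get BBBRRBRBBRRBRBR; options L={ 0, 1, 2, 9/4, 37/16, 75/32, 601/256, 2405/1024 } R={ 4811/2048, 1203/512, 301/128, 151/64, 19/8, 5/2, 3 } — 9621/4096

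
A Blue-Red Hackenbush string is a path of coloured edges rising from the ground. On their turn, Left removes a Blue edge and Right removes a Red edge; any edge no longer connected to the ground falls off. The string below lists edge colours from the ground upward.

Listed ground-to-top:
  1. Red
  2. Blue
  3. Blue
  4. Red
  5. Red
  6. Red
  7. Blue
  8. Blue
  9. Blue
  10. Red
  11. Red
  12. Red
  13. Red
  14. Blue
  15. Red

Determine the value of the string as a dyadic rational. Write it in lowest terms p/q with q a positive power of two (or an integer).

-7291/16384

Build val(s[:k]) for k = 1..15, string s = Red Blue Blue Red Red Red Blue Blue Blue Red Red Red Red Blue Red.
val(R) = { ∅ | 0 } — -1
val(RB) = { -1 | 0 } — -1/2
val(RBB) = { -1 -1/2 | 0 } — -1/4
val(RBBR) = { -1 -1/2 | -1/4 0 } — -3/8
val(RBBRR) = { -1 -1/2 | -3/8 -1/4 0 } — -7/16
val(RBBRRR) = { -1 -1/2 | -7/16 -3/8 -1/4 0 } — -15/32
val(RBBRRRB) = { -1 -1/2 -15/32 | -7/16 -3/8 -1/4 0 } — -29/64
val(RBBRRRBB) = { -1 -1/2 -15/32 -29/64 | -7/16 -3/8 -1/4 0 } — -57/128
val(RBBRRRBBB) = { -1 -1/2 -15/32 -29/64 -57/128 | -7/16 -3/8 -1/4 0 } — -113/256
val(RBBRRRBBBR) = { -1 -1/2 -15/32 -29/64 -57/128 | -113/256 -7/16 -3/8 -1/4 0 } — -227/512
val(RBBRRRBBBRR) = { -1 -1/2 -15/32 -29/64 -57/128 | -227/512 -113/256 -7/16 -3/8 -1/4 0 } — -455/1024
val(RBBRRRBBBRRR) = { -1 -1/2 -15/32 -29/64 -57/128 | -455/1024 -227/512 -113/256 -7/16 -3/8 -1/4 0 } — -911/2048
val(RBBRRRBBBRRRR) = { -1 -1/2 -15/32 -29/64 -57/128 | -911/2048 -455/1024 -227/512 -113/256 -7/16 -3/8 -1/4 0 } — -1823/4096
val(RBBRRRBBBRRRRB) = { -1 -1/2 -15/32 -29/64 -57/128 -1823/4096 | -911/2048 -455/1024 -227/512 -113/256 -7/16 -3/8 -1/4 0 } — -3645/8192
val(RBBRRRBBBRRRRBR) = { -1 -1/2 -15/32 -29/64 -57/128 -1823/4096 | -3645/8192 -911/2048 -455/1024 -227/512 -113/256 -7/16 -3/8 -1/4 0 } — -7291/16384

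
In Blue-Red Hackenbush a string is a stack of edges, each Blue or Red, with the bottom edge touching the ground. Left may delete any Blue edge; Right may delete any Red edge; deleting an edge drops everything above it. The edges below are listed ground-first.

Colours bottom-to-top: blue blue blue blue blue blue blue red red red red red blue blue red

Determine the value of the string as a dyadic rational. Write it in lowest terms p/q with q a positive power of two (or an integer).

Build val(s[:k]) for k = 1..15, string s = blue blue blue blue blue blue blue red red red red red blue blue red.
val_1 [b]  L=[0]  R=[]  => 1
val_2 [bb]  L=[0, 1]  R=[]  => 2
val_3 [bbb]  L=[0, 1, 2]  R=[]  => 3
val_4 [bbbb]  L=[0, 1, 2, 3]  R=[]  => 4
val_5 [bbbbb]  L=[0, 1, 2, 3, 4]  R=[]  => 5
val_6 [bbbbbb]  L=[0, 1, 2, 3, 4, 5]  R=[]  => 6
val_7 [bbbbbbb]  L=[0, 1, 2, 3, 4, 5, 6]  R=[]  => 7
val_8 [bbbbbbbr]  L=[0, 1, 2, 3, 4, 5, 6]  R=[7]  => 13/2
val_9 [bbbbbbbrr]  L=[0, 1, 2, 3, 4, 5, 6]  R=[13/2, 7]  => 25/4
val_10 [bbbbbbbrrr]  L=[0, 1, 2, 3, 4, 5, 6]  R=[25/4, 13/2, 7]  => 49/8
val_11 [bbbbbbbrrrr]  L=[0, 1, 2, 3, 4, 5, 6]  R=[49/8, 25/4, 13/2, 7]  => 97/16
val_12 [bbbbbbbrrrrr]  L=[0, 1, 2, 3, 4, 5, 6]  R=[97/16, 49/8, 25/4, 13/2, 7]  => 193/32
val_13 [bbbbbbbrrrrrb]  L=[0, 1, 2, 3, 4, 5, 6, 193/32]  R=[97/16, 49/8, 25/4, 13/2, 7]  => 387/64
val_14 [bbbbbbbrrrrrbb]  L=[0, 1, 2, 3, 4, 5, 6, 193/32, 387/64]  R=[97/16, 49/8, 25/4, 13/2, 7]  => 775/128
val_15 [bbbbbbbrrrrrbbr]  L=[0, 1, 2, 3, 4, 5, 6, 193/32, 387/64]  R=[775/128, 97/16, 49/8, 25/4, 13/2, 7]  => 1549/256

1549/256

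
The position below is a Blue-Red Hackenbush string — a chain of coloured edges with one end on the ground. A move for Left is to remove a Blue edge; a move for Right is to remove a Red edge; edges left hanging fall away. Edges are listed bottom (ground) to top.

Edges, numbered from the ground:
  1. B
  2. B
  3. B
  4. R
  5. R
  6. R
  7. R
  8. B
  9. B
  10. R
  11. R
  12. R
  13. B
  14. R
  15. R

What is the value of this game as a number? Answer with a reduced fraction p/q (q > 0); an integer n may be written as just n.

Build G(s[:k]) for k = 1..15, string s = B B B R R R R B B R R R B R R.
step 1: add B to get B; options L={ 0 } R={ — } so 1
step 2: add B to get BB; options L={ 0 1 } R={ — } so 2
step 3: add B to get BBB; options L={ 0 1 2 } R={ — } so 3
step 4: add R to get BBBR; options L={ 0 1 2 } R={ 3 } so 5/2
step 5: add R to get BBBRR; options L={ 0 1 2 } R={ 5/2 3 } so 9/4
step 6: add R to get BBBRRR; options L={ 0 1 2 } R={ 9/4 5/2 3 } so 17/8
step 7: add R to get BBBRRRR; options L={ 0 1 2 } R={ 17/8 9/4 5/2 3 } so 33/16
step 8: add B to get BBBRRRRB; options L={ 0 1 2 33/16 } R={ 17/8 9/4 5/2 3 } so 67/32
step 9: add B to get BBBRRRRBB; options L={ 0 1 2 33/16 67/32 } R={ 17/8 9/4 5/2 3 } so 135/64
step 10: add R to get BBBRRRRBBR; options L={ 0 1 2 33/16 67/32 } R={ 135/64 17/8 9/4 5/2 3 } so 269/128
step 11: add R to get BBBRRRRBBRR; options L={ 0 1 2 33/16 67/32 } R={ 269/128 135/64 17/8 9/4 5/2 3 } so 537/256
step 12: add R to get BBBRRRRBBRRR; options L={ 0 1 2 33/16 67/32 } R={ 537/256 269/128 135/64 17/8 9/4 5/2 3 } so 1073/512
step 13: add B to get BBBRRRRBBRRRB; options L={ 0 1 2 33/16 67/32 1073/512 } R={ 537/256 269/128 135/64 17/8 9/4 5/2 3 } so 2147/1024
step 14: add R to get BBBRRRRBBRRRBR; options L={ 0 1 2 33/16 67/32 1073/512 } R={ 2147/1024 537/256 269/128 135/64 17/8 9/4 5/2 3 } so 4293/2048
step 15: add R to get BBBRRRRBBRRRBRR; options L={ 0 1 2 33/16 67/32 1073/512 } R={ 4293/2048 2147/1024 537/256 269/128 135/64 17/8 9/4 5/2 3 } so 8585/4096

8585/4096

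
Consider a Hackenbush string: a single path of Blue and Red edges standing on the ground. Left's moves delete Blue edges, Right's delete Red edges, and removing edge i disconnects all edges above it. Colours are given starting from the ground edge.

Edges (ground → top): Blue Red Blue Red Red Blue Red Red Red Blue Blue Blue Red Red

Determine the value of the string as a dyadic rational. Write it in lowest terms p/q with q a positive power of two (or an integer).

4665/8192

Build v(s[:k]) for k = 1..14, string s = Blue Red Blue Red Red Blue Red Red Red Blue Blue Blue Red Red.
1 of 14 · B · max L 0 · min R +∞ so 1
2 of 14 · BR · max L 0 · min R 1 so 1/2
3 of 14 · BRB · max L 1/2 · min R 1 so 3/4
4 of 14 · BRBR · max L 1/2 · min R 3/4 so 5/8
5 of 14 · BRBRR · max L 1/2 · min R 5/8 so 9/16
6 of 14 · BRBRRB · max L 9/16 · min R 5/8 so 19/32
7 of 14 · BRBRRBR · max L 9/16 · min R 19/32 so 37/64
8 of 14 · BRBRRBRR · max L 9/16 · min R 37/64 so 73/128
9 of 14 · BRBRRBRRR · max L 9/16 · min R 73/128 so 145/256
10 of 14 · BRBRRBRRRB · max L 145/256 · min R 73/128 so 291/512
11 of 14 · BRBRRBRRRBB · max L 291/512 · min R 73/128 so 583/1024
12 of 14 · BRBRRBRRRBBB · max L 583/1024 · min R 73/128 so 1167/2048
13 of 14 · BRBRRBRRRBBBR · max L 583/1024 · min R 1167/2048 so 2333/4096
14 of 14 · BRBRRBRRRBBBRR · max L 583/1024 · min R 2333/4096 so 4665/8192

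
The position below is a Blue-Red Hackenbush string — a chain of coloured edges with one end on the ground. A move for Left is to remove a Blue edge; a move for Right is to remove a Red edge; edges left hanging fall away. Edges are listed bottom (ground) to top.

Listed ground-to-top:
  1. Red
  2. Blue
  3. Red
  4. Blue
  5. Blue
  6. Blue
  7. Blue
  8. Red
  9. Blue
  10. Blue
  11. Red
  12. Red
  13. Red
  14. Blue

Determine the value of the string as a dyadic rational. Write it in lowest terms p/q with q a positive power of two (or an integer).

R: Left { (no moves) }, Right { 0 } so simplest -1
RB: Left { -1 }, Right { 0 } so simplest -1/2
RBR: Left { -1 }, Right { -1/2 0 } so simplest -3/4
RBRB: Left { -1 -3/4 }, Right { -1/2 0 } so simplest -5/8
RBRBB: Left { -1 -3/4 -5/8 }, Right { -1/2 0 } so simplest -9/16
RBRBBB: Left { -1 -3/4 -5/8 -9/16 }, Right { -1/2 0 } so simplest -17/32
RBRBBBB: Left { -1 -3/4 -5/8 -9/16 -17/32 }, Right { -1/2 0 } so simplest -33/64
RBRBBBBR: Left { -1 -3/4 -5/8 -9/16 -17/32 }, Right { -33/64 -1/2 0 } so simplest -67/128
RBRBBBBRB: Left { -1 -3/4 -5/8 -9/16 -17/32 -67/128 }, Right { -33/64 -1/2 0 } so simplest -133/256
RBRBBBBRBB: Left { -1 -3/4 -5/8 -9/16 -17/32 -67/128 -133/256 }, Right { -33/64 -1/2 0 } so simplest -265/512
RBRBBBBRBBR: Left { -1 -3/4 -5/8 -9/16 -17/32 -67/128 -133/256 }, Right { -265/512 -33/64 -1/2 0 } so simplest -531/1024
RBRBBBBRBBRR: Left { -1 -3/4 -5/8 -9/16 -17/32 -67/128 -133/256 }, Right { -531/1024 -265/512 -33/64 -1/2 0 } so simplest -1063/2048
RBRBBBBRBBRRR: Left { -1 -3/4 -5/8 -9/16 -17/32 -67/128 -133/256 }, Right { -1063/2048 -531/1024 -265/512 -33/64 -1/2 0 } so simplest -2127/4096
RBRBBBBRBBRRRB: Left { -1 -3/4 -5/8 -9/16 -17/32 -67/128 -133/256 -2127/4096 }, Right { -1063/2048 -531/1024 -265/512 -33/64 -1/2 0 } so simplest -4253/8192

-4253/8192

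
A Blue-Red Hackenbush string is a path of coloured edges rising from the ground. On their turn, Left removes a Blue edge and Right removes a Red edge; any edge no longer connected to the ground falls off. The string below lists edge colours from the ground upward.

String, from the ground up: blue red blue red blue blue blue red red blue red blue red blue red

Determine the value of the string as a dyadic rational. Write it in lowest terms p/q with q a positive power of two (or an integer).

edge 1 of 15 (blue): { 0 |  } -> 1
edge 2 of 15 (red): { 0 | 1 } -> 1/2
edge 3 of 15 (blue): { 0, 1/2 | 1 } -> 3/4
edge 4 of 15 (red): { 0, 1/2 | 3/4, 1 } -> 5/8
edge 5 of 15 (blue): { 0, 1/2, 5/8 | 3/4, 1 } -> 11/16
edge 6 of 15 (blue): { 0, 1/2, 5/8, 11/16 | 3/4, 1 } -> 23/32
edge 7 of 15 (blue): { 0, 1/2, 5/8, 11/16, 23/32 | 3/4, 1 } -> 47/64
edge 8 of 15 (red): { 0, 1/2, 5/8, 11/16, 23/32 | 47/64, 3/4, 1 } -> 93/128
edge 9 of 15 (red): { 0, 1/2, 5/8, 11/16, 23/32 | 93/128, 47/64, 3/4, 1 } -> 185/256
edge 10 of 15 (blue): { 0, 1/2, 5/8, 11/16, 23/32, 185/256 | 93/128, 47/64, 3/4, 1 } -> 371/512
edge 11 of 15 (red): { 0, 1/2, 5/8, 11/16, 23/32, 185/256 | 371/512, 93/128, 47/64, 3/4, 1 } -> 741/1024
edge 12 of 15 (blue): { 0, 1/2, 5/8, 11/16, 23/32, 185/256, 741/1024 | 371/512, 93/128, 47/64, 3/4, 1 } -> 1483/2048
edge 13 of 15 (red): { 0, 1/2, 5/8, 11/16, 23/32, 185/256, 741/1024 | 1483/2048, 371/512, 93/128, 47/64, 3/4, 1 } -> 2965/4096
edge 14 of 15 (blue): { 0, 1/2, 5/8, 11/16, 23/32, 185/256, 741/1024, 2965/4096 | 1483/2048, 371/512, 93/128, 47/64, 3/4, 1 } -> 5931/8192
edge 15 of 15 (red): { 0, 1/2, 5/8, 11/16, 23/32, 185/256, 741/1024, 2965/4096 | 5931/8192, 1483/2048, 371/512, 93/128, 47/64, 3/4, 1 } -> 11861/16384

11861/16384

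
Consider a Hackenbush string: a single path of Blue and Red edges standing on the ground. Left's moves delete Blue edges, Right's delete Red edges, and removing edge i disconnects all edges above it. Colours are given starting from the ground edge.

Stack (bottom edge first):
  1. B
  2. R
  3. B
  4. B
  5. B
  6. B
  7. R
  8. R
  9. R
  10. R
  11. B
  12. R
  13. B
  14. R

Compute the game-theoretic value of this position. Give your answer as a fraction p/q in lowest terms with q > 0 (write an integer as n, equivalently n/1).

7701/8192

B: Left { 0 }, Right { none } gives simplest 1
BR: Left { 0 }, Right { 1 } gives simplest 1/2
BRB: Left { 0, 1/2 }, Right { 1 } gives simplest 3/4
BRBB: Left { 0, 1/2, 3/4 }, Right { 1 } gives simplest 7/8
BRBBB: Left { 0, 1/2, 3/4, 7/8 }, Right { 1 } gives simplest 15/16
BRBBBB: Left { 0, 1/2, 3/4, 7/8, 15/16 }, Right { 1 } gives simplest 31/32
BRBBBBR: Left { 0, 1/2, 3/4, 7/8, 15/16 }, Right { 31/32, 1 } gives simplest 61/64
BRBBBBRR: Left { 0, 1/2, 3/4, 7/8, 15/16 }, Right { 61/64, 31/32, 1 } gives simplest 121/128
BRBBBBRRR: Left { 0, 1/2, 3/4, 7/8, 15/16 }, Right { 121/128, 61/64, 31/32, 1 } gives simplest 241/256
BRBBBBRRRR: Left { 0, 1/2, 3/4, 7/8, 15/16 }, Right { 241/256, 121/128, 61/64, 31/32, 1 } gives simplest 481/512
BRBBBBRRRRB: Left { 0, 1/2, 3/4, 7/8, 15/16, 481/512 }, Right { 241/256, 121/128, 61/64, 31/32, 1 } gives simplest 963/1024
BRBBBBRRRRBR: Left { 0, 1/2, 3/4, 7/8, 15/16, 481/512 }, Right { 963/1024, 241/256, 121/128, 61/64, 31/32, 1 } gives simplest 1925/2048
BRBBBBRRRRBRB: Left { 0, 1/2, 3/4, 7/8, 15/16, 481/512, 1925/2048 }, Right { 963/1024, 241/256, 121/128, 61/64, 31/32, 1 } gives simplest 3851/4096
BRBBBBRRRRBRBR: Left { 0, 1/2, 3/4, 7/8, 15/16, 481/512, 1925/2048 }, Right { 3851/4096, 963/1024, 241/256, 121/128, 61/64, 31/32, 1 } gives simplest 7701/8192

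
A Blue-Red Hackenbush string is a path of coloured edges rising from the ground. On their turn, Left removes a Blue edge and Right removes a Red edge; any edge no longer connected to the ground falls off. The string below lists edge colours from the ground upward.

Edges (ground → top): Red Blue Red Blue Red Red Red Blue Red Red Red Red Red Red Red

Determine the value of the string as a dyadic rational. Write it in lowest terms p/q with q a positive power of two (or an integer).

R: Left { · }, Right { 0 } -> simplest -1
RB: Left { -1 }, Right { 0 } -> simplest -1/2
RBR: Left { -1 }, Right { -1/2 0 } -> simplest -3/4
RBRB: Left { -1 -3/4 }, Right { -1/2 0 } -> simplest -5/8
RBRBR: Left { -1 -3/4 }, Right { -5/8 -1/2 0 } -> simplest -11/16
RBRBRR: Left { -1 -3/4 }, Right { -11/16 -5/8 -1/2 0 } -> simplest -23/32
RBRBRRR: Left { -1 -3/4 }, Right { -23/32 -11/16 -5/8 -1/2 0 } -> simplest -47/64
RBRBRRRB: Left { -1 -3/4 -47/64 }, Right { -23/32 -11/16 -5/8 -1/2 0 } -> simplest -93/128
RBRBRRRBR: Left { -1 -3/4 -47/64 }, Right { -93/128 -23/32 -11/16 -5/8 -1/2 0 } -> simplest -187/256
RBRBRRRBRR: Left { -1 -3/4 -47/64 }, Right { -187/256 -93/128 -23/32 -11/16 -5/8 -1/2 0 } -> simplest -375/512
RBRBRRRBRRR: Left { -1 -3/4 -47/64 }, Right { -375/512 -187/256 -93/128 -23/32 -11/16 -5/8 -1/2 0 } -> simplest -751/1024
RBRBRRRBRRRR: Left { -1 -3/4 -47/64 }, Right { -751/1024 -375/512 -187/256 -93/128 -23/32 -11/16 -5/8 -1/2 0 } -> simplest -1503/2048
RBRBRRRBRRRRR: Left { -1 -3/4 -47/64 }, Right { -1503/2048 -751/1024 -375/512 -187/256 -93/128 -23/32 -11/16 -5/8 -1/2 0 } -> simplest -3007/4096
RBRBRRRBRRRRRR: Left { -1 -3/4 -47/64 }, Right { -3007/4096 -1503/2048 -751/1024 -375/512 -187/256 -93/128 -23/32 -11/16 -5/8 -1/2 0 } -> simplest -6015/8192
RBRBRRRBRRRRRRR: Left { -1 -3/4 -47/64 }, Right { -6015/8192 -3007/4096 -1503/2048 -751/1024 -375/512 -187/256 -93/128 -23/32 -11/16 -5/8 -1/2 0 } -> simplest -12031/16384

-12031/16384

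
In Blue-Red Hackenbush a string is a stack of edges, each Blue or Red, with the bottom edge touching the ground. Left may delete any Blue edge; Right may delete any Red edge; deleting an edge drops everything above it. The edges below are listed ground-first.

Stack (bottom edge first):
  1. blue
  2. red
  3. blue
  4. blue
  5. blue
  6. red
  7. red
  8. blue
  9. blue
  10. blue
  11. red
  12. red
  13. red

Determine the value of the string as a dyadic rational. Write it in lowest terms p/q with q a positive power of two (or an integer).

edge 1 of 13 (blue): { 0 |  } — 1
edge 2 of 13 (red): { 0 | 1 } — 1/2
edge 3 of 13 (blue): { 0,1/2 | 1 } — 3/4
edge 4 of 13 (blue): { 0,1/2,3/4 | 1 } — 7/8
edge 5 of 13 (blue): { 0,1/2,3/4,7/8 | 1 } — 15/16
edge 6 of 13 (red): { 0,1/2,3/4,7/8 | 15/16,1 } — 29/32
edge 7 of 13 (red): { 0,1/2,3/4,7/8 | 29/32,15/16,1 } — 57/64
edge 8 of 13 (blue): { 0,1/2,3/4,7/8,57/64 | 29/32,15/16,1 } — 115/128
edge 9 of 13 (blue): { 0,1/2,3/4,7/8,57/64,115/128 | 29/32,15/16,1 } — 231/256
edge 10 of 13 (blue): { 0,1/2,3/4,7/8,57/64,115/128,231/256 | 29/32,15/16,1 } — 463/512
edge 11 of 13 (red): { 0,1/2,3/4,7/8,57/64,115/128,231/256 | 463/512,29/32,15/16,1 } — 925/1024
edge 12 of 13 (red): { 0,1/2,3/4,7/8,57/64,115/128,231/256 | 925/1024,463/512,29/32,15/16,1 } — 1849/2048
edge 13 of 13 (red): { 0,1/2,3/4,7/8,57/64,115/128,231/256 | 1849/2048,925/1024,463/512,29/32,15/16,1 } — 3697/4096

3697/4096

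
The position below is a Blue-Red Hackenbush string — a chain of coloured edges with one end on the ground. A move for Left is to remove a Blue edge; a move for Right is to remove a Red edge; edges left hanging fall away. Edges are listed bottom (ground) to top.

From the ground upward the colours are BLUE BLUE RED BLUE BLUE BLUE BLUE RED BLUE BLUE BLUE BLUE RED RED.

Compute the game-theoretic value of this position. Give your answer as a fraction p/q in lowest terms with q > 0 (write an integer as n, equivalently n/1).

Prefix values for BLUE BLUE RED BLUE BLUE BLUE BLUE RED BLUE BLUE BLUE BLUE RED RED via {L|R} + simplicity:
edge 1 of 14 (BLUE): { 0 | none } gives 1
edge 2 of 14 (BLUE): { 0 1 | none } gives 2
edge 3 of 14 (RED): { 0 1 | 2 } gives 3/2
edge 4 of 14 (BLUE): { 0 1 3/2 | 2 } gives 7/4
edge 5 of 14 (BLUE): { 0 1 3/2 7/4 | 2 } gives 15/8
edge 6 of 14 (BLUE): { 0 1 3/2 7/4 15/8 | 2 } gives 31/16
edge 7 of 14 (BLUE): { 0 1 3/2 7/4 15/8 31/16 | 2 } gives 63/32
edge 8 of 14 (RED): { 0 1 3/2 7/4 15/8 31/16 | 63/32 2 } gives 125/64
edge 9 of 14 (BLUE): { 0 1 3/2 7/4 15/8 31/16 125/64 | 63/32 2 } gives 251/128
edge 10 of 14 (BLUE): { 0 1 3/2 7/4 15/8 31/16 125/64 251/128 | 63/32 2 } gives 503/256
edge 11 of 14 (BLUE): { 0 1 3/2 7/4 15/8 31/16 125/64 251/128 503/256 | 63/32 2 } gives 1007/512
edge 12 of 14 (BLUE): { 0 1 3/2 7/4 15/8 31/16 125/64 251/128 503/256 1007/512 | 63/32 2 } gives 2015/1024
edge 13 of 14 (RED): { 0 1 3/2 7/4 15/8 31/16 125/64 251/128 503/256 1007/512 | 2015/1024 63/32 2 } gives 4029/2048
edge 14 of 14 (RED): { 0 1 3/2 7/4 15/8 31/16 125/64 251/128 503/256 1007/512 | 4029/2048 2015/1024 63/32 2 } gives 8057/4096

8057/4096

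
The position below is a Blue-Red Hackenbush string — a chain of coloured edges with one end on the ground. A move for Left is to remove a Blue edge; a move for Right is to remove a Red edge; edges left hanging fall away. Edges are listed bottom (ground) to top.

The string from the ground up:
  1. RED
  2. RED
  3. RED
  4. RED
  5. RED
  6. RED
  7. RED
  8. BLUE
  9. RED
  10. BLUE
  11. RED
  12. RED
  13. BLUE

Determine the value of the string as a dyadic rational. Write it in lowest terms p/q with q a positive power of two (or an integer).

R: Left { ∅ }, Right { 0 } so simplest -1
RR: Left { ∅ }, Right { -1 0 } so simplest -2
RRR: Left { ∅ }, Right { -2 -1 0 } so simplest -3
RRRR: Left { ∅ }, Right { -3 -2 -1 0 } so simplest -4
RRRRR: Left { ∅ }, Right { -4 -3 -2 -1 0 } so simplest -5
RRRRRR: Left { ∅ }, Right { -5 -4 -3 -2 -1 0 } so simplest -6
RRRRRRR: Left { ∅ }, Right { -6 -5 -4 -3 -2 -1 0 } so simplest -7
RRRRRRRB: Left { -7 }, Right { -6 -5 -4 -3 -2 -1 0 } so simplest -13/2
RRRRRRRBR: Left { -7 }, Right { -13/2 -6 -5 -4 -3 -2 -1 0 } so simplest -27/4
RRRRRRRBRB: Left { -7 -27/4 }, Right { -13/2 -6 -5 -4 -3 -2 -1 0 } so simplest -53/8
RRRRRRRBRBR: Left { -7 -27/4 }, Right { -53/8 -13/2 -6 -5 -4 -3 -2 -1 0 } so simplest -107/16
RRRRRRRBRBRR: Left { -7 -27/4 }, Right { -107/16 -53/8 -13/2 -6 -5 -4 -3 -2 -1 0 } so simplest -215/32
RRRRRRRBRBRRB: Left { -7 -27/4 -215/32 }, Right { -107/16 -53/8 -13/2 -6 -5 -4 -3 -2 -1 0 } so simplest -429/64

-429/64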